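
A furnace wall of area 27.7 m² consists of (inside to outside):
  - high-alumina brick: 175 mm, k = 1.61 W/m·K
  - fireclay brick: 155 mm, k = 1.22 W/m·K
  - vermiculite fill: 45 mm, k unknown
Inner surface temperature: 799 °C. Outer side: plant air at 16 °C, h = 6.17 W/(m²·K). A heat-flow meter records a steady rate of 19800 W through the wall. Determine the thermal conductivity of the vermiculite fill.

Series thermal resistances:
R_high-alumina brick = L/(kA) = 0.175/(1.61×27.7) = 0.003924 K/W
R_fireclay brick = L/(kA) = 0.155/(1.22×27.7) = 0.004587 K/W
R_outer film = 1/(h_o·A) = 1/(6.17×27.7) = 0.005851 K/W
Sum of known resistances R_other = 0.01436 K/W
Total R = ΔT/Q = 783/19800 = 0.03955 K/W
R_vermiculite fill = R_total − R_other = 0.02518 K/W
k = L/(R·A) = 0.045/(0.02518×27.7)

k ≈ 0.0645 W/(m·K)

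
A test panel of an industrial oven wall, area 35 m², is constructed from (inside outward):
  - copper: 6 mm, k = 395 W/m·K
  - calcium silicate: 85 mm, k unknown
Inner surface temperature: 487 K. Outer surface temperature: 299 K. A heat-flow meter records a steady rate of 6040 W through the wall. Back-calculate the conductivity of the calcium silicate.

Treating each layer as a thermal resistance in series:
R_copper = L/(kA) = 0.006/(395×35) = 4.34×10^-7 K/W
Sum of known resistances R_other = 4.34×10^-7 K/W
Total R = ΔT/Q = 188/6040 = 0.03113 K/W
R_calcium silicate = R_total − R_other = 0.03113 K/W
k = L/(R·A) = 0.085/(0.03113×35)

k ≈ 0.078 W/(m·K)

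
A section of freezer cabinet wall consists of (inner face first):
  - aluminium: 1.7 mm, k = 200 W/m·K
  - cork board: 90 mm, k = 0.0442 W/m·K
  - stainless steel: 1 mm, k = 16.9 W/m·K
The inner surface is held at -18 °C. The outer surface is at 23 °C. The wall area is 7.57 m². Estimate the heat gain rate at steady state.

Thermal resistances in series:
R_aluminium = L/(kA) = 0.0017/(200×7.57) = 1.123×10^-6 K/W
R_cork board = L/(kA) = 0.09/(0.0442×7.57) = 0.269 K/W
R_stainless steel = L/(kA) = 0.001/(16.9×7.57) = 7.817×10^-6 K/W
R_total = 0.269 K/W
Q = ΔT / R_total = 41 / 0.269

Q ≈ 152 W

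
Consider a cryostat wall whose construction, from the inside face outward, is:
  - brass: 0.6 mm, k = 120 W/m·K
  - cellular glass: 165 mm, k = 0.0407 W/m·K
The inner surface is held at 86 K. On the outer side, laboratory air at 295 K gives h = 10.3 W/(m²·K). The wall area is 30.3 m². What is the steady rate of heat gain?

Q ≈ 1530 W

Treating each layer as a thermal resistance in series:
R_brass = L/(kA) = 0.0006/(120×30.3) = 1.65×10^-7 K/W
R_cellular glass = L/(kA) = 0.165/(0.0407×30.3) = 0.1338 K/W
R_outer film = 1/(h_o·A) = 1/(10.3×30.3) = 0.003204 K/W
R_total = 0.137 K/W
Q = ΔT / R_total = 209 / 0.137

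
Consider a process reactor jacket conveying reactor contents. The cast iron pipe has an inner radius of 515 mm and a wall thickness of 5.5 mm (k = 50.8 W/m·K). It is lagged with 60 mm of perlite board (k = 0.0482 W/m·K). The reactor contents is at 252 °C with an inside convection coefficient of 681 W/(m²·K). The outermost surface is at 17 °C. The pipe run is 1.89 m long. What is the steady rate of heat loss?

Treating each annulus and film as a series resistance:
R_inner film = 1/(h_i·2πr₁L) = 1/(681×2π×0.515×1.89) = 2.401×10^-4 K/W
R_cast iron pipe wall = ln(520.5/515)/(2π×50.8×1.89) = 1.761×10^-5 K/W
R_perlite board = ln(580.5/520.5)/(2π×0.0482×1.89) = 0.1906 K/W
R_total = 0.1909 K/W
Q = ΔT/R_total = 235/0.1909

Q ≈ 1230 W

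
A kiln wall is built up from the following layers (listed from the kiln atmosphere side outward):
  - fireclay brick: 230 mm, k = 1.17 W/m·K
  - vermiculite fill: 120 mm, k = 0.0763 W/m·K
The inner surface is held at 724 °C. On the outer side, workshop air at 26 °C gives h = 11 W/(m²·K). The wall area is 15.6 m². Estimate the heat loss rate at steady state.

Q ≈ 5850 W

Series thermal resistances:
R_fireclay brick = L/(kA) = 0.23/(1.17×15.6) = 0.0126 K/W
R_vermiculite fill = L/(kA) = 0.12/(0.0763×15.6) = 0.1008 K/W
R_outer film = 1/(h_o·A) = 1/(11×15.6) = 0.005828 K/W
R_total = 0.1192 K/W
Q = ΔT / R_total = 698 / 0.1192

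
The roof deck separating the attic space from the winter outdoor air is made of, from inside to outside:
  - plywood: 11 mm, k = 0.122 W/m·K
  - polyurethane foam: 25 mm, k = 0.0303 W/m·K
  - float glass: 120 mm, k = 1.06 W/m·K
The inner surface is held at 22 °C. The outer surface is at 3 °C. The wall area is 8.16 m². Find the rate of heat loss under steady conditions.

Q ≈ 151 W

Treating each layer as a thermal resistance in series:
R_plywood = L/(kA) = 0.011/(0.122×8.16) = 0.01105 K/W
R_polyurethane foam = L/(kA) = 0.025/(0.0303×8.16) = 0.1011 K/W
R_float glass = L/(kA) = 0.12/(1.06×8.16) = 0.01387 K/W
R_total = 0.126 K/W
Q = ΔT / R_total = 19 / 0.126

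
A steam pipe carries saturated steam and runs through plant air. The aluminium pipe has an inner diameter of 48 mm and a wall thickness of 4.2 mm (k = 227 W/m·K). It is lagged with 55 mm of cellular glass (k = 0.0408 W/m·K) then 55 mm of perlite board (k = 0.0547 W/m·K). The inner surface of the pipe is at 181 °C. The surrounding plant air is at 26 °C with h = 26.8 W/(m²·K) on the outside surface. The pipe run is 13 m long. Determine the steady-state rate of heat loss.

Radial resistances (cylindrical: R_cond = ln(r_o/r_i)/(2πkL), R_conv = 1/(h·2πrL)):
R_aluminium pipe wall = ln(28.2/24)/(2π×227×13) = 8.698×10^-6 K/W
R_cellular glass = ln(83.2/28.2)/(2π×0.0408×13) = 0.3246 K/W
R_perlite board = ln(138.2/83.2)/(2π×0.0547×13) = 0.1136 K/W
R_outer film = 1/(h_o·2πr_oL) = 1/(26.8×2π×0.1382×13) = 0.003305 K/W
R_total = 0.4415 K/W
Q = ΔT/R_total = 155/0.4415

Q ≈ 351 W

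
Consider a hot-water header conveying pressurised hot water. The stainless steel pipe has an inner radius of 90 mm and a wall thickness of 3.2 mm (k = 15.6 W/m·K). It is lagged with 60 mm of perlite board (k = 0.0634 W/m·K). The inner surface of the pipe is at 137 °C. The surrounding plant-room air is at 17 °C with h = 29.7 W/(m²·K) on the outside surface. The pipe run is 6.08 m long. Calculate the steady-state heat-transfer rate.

Cylindrical conduction, so R = ln(r₂/r₁)/(2πkL) per layer, in series:
R_stainless steel pipe wall = ln(93.2/90)/(2π×15.6×6.08) = 5.863×10^-5 K/W
R_perlite board = ln(153.2/93.2)/(2π×0.0634×6.08) = 0.2052 K/W
R_outer film = 1/(h_o·2πr_oL) = 1/(29.7×2π×0.1532×6.08) = 0.005753 K/W
R_total = 0.211 K/W
Q = ΔT/R_total = 120/0.211

Q ≈ 569 W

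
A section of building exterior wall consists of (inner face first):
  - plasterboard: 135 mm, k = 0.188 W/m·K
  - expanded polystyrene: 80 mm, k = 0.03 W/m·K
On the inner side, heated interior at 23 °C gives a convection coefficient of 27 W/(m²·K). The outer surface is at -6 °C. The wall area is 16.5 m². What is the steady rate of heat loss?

Model the wall as resistances in series:
R_inner film = 1/(h_i·A) = 1/(27×16.5) = 0.002245 K/W
R_plasterboard = L/(kA) = 0.135/(0.188×16.5) = 0.04352 K/W
R_expanded polystyrene = L/(kA) = 0.08/(0.03×16.5) = 0.1616 K/W
R_total = 0.2074 K/W
Q = ΔT / R_total = 29 / 0.2074

Q ≈ 140 W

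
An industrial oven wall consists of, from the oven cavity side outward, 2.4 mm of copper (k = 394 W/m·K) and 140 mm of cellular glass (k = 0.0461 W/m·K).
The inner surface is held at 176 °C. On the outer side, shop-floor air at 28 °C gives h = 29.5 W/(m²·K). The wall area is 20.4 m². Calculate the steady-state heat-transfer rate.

Q ≈ 983 W

Series thermal resistances:
R_copper = L/(kA) = 0.0024/(394×20.4) = 2.986×10^-7 K/W
R_cellular glass = L/(kA) = 0.14/(0.0461×20.4) = 0.1489 K/W
R_outer film = 1/(h_o·A) = 1/(29.5×20.4) = 0.001662 K/W
R_total = 0.1505 K/W
Q = ΔT / R_total = 148 / 0.1505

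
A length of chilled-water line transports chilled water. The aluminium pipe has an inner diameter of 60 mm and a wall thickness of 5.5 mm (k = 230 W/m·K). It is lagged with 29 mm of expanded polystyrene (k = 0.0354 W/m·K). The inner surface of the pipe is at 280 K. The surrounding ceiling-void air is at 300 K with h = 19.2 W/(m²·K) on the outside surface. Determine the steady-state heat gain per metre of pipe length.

Treating each annulus and film as a series resistance:
R_aluminium pipe wall = ln(35.5/30)/(2π×230×1) = 1.165×10^-4 K/W
R_expanded polystyrene = ln(64.5/35.5)/(2π×0.0354×1) = 2.685 K/W
R_outer film = 1/(h_o·2πr_oL) = 1/(19.2×2π×0.0645×1) = 0.1285 K/W
R_total = 2.813 K/W
Q = ΔT/R_total = 20/2.813

q′ ≈ 7.11 W/m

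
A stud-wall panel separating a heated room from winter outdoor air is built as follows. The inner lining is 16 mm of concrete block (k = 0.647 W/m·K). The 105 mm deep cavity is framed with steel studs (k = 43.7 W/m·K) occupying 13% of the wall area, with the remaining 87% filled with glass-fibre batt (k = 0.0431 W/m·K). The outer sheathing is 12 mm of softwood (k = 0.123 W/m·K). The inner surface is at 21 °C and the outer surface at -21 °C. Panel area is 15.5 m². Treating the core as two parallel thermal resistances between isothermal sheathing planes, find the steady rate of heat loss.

Q ≈ 4630 W

Sheathing layers in series; stud and cavity paths in parallel between them.
R_inner = 0.016/(0.647×15.5) = 0.001595 K/W
R_stud  = 0.105/(43.7×0.13×15.5) = 0.001192 K/W
R_cav   = 0.105/(0.0431×0.87×15.5) = 0.1807 K/W
1/R_core = 1/R_stud + 1/R_cav → R_core = 0.001185 K/W
R_outer = 0.012/(0.123×15.5) = 0.006294 K/W
R_total = 0.009074 K/W
Q = ΔT/R_total = 42/0.009074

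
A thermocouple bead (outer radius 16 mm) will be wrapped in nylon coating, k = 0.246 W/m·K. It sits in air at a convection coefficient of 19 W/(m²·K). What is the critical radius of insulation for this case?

r_cr ≈ 25.9 mm

For a sphere r_cr = 2k/h = 2×0.246/19
r_cr = 25.9 mm; since the bare radius (16 mm) is below r_cr, adding a thin layer of insulation will *increase* heat loss.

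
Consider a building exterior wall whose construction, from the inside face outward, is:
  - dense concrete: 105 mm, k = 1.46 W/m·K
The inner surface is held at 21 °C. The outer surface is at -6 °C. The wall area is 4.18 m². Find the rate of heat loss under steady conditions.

Q ≈ 1570 W

Treating each layer as a thermal resistance in series:
R_dense concrete = L/(kA) = 0.105/(1.46×4.18) = 0.01721 K/W
R_total = 0.01721 K/W
Q = ΔT / R_total = 27 / 0.01721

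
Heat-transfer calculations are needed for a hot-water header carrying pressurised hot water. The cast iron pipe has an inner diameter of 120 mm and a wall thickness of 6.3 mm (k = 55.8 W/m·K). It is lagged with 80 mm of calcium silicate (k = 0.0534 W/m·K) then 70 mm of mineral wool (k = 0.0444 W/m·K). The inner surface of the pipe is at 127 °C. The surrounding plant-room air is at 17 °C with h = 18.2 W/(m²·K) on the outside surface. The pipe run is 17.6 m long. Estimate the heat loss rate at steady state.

Q ≈ 509 W

Radial resistances (cylindrical: R_cond = ln(r_o/r_i)/(2πkL), R_conv = 1/(h·2πrL)):
R_cast iron pipe wall = ln(66.3/60)/(2π×55.8×17.6) = 1.618×10^-5 K/W
R_calcium silicate = ln(146.3/66.3)/(2π×0.0534×17.6) = 0.134 K/W
R_mineral wool = ln(216.3/146.3)/(2π×0.0444×17.6) = 0.07964 K/W
R_outer film = 1/(h_o·2πr_oL) = 1/(18.2×2π×0.2163×17.6) = 0.002297 K/W
R_total = 0.216 K/W
Q = ΔT/R_total = 110/0.216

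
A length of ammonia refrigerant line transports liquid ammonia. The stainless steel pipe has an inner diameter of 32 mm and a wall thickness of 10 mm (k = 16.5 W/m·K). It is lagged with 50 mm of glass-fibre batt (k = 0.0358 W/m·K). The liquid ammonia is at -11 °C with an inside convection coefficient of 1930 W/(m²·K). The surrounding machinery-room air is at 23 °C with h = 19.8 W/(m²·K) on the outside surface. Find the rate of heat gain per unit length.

Radial resistances (cylindrical: R_cond = ln(r_o/r_i)/(2πkL), R_conv = 1/(h·2πrL)):
R_inner film = 1/(h_i·2πr₁L) = 1/(1930×2π×0.016×1) = 0.005154 K/W
R_stainless steel pipe wall = ln(26/16)/(2π×16.5×1) = 0.004683 K/W
R_glass-fibre batt = ln(76/26)/(2π×0.0358×1) = 4.769 K/W
R_outer film = 1/(h_o·2πr_oL) = 1/(19.8×2π×0.076×1) = 0.1058 K/W
R_total = 4.884 K/W
Q = ΔT/R_total = 34/4.884

q′ ≈ 6.96 W/m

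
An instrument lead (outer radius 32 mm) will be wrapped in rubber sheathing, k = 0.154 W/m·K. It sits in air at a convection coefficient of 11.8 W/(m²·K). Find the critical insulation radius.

r_cr ≈ 13.1 mm

For a cylinder r_cr = k/h = 0.154/11.8
r_cr = 13.1 mm; since the bare radius (32 mm) is above r_cr, any added insulation will reduce heat loss.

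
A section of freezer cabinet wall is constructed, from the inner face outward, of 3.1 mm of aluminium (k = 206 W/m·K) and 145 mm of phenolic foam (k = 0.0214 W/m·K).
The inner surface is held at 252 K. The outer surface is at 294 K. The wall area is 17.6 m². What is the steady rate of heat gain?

Model the wall as resistances in series:
R_aluminium = L/(kA) = 0.0031/(206×17.6) = 8.55×10^-7 K/W
R_phenolic foam = L/(kA) = 0.145/(0.0214×17.6) = 0.385 K/W
R_total = 0.385 K/W
Q = ΔT / R_total = 42 / 0.385

Q ≈ 109 W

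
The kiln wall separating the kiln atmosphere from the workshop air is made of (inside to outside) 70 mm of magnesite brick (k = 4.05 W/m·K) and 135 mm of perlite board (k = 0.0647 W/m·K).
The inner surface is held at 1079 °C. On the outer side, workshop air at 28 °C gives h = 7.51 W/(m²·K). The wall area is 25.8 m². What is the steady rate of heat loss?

Using the resistance-network approach (series):
R_magnesite brick = L/(kA) = 0.07/(4.05×25.8) = 6.699×10^-4 K/W
R_perlite board = L/(kA) = 0.135/(0.0647×25.8) = 0.08087 K/W
R_outer film = 1/(h_o·A) = 1/(7.51×25.8) = 0.005161 K/W
R_total = 0.08671 K/W
Q = ΔT / R_total = 1051 / 0.08671

Q ≈ 12100 W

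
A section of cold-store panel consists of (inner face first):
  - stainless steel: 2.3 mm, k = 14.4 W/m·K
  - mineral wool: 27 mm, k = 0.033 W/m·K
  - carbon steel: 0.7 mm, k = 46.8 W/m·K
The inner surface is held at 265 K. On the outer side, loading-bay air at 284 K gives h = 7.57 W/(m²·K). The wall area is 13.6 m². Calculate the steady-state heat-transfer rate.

Using the resistance-network approach (series):
R_stainless steel = L/(kA) = 0.0023/(14.4×13.6) = 1.174×10^-5 K/W
R_mineral wool = L/(kA) = 0.027/(0.033×13.6) = 0.06016 K/W
R_carbon steel = L/(kA) = 0.0007/(46.8×13.6) = 1.1×10^-6 K/W
R_outer film = 1/(h_o·A) = 1/(7.57×13.6) = 0.009713 K/W
R_total = 0.06989 K/W
Q = ΔT / R_total = 19 / 0.06989

Q ≈ 272 W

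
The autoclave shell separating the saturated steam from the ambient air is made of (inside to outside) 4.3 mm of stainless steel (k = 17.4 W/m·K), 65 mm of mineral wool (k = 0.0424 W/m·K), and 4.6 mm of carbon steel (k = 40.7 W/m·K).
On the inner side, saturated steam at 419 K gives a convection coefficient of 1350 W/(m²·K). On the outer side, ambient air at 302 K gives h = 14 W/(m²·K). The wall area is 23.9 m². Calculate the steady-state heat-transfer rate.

Q ≈ 1740 W

Thermal resistances in series:
R_inner film = 1/(h_i·A) = 1/(1350×23.9) = 3.099×10^-5 K/W
R_stainless steel = L/(kA) = 0.0043/(17.4×23.9) = 1.034×10^-5 K/W
R_mineral wool = L/(kA) = 0.065/(0.0424×23.9) = 0.06414 K/W
R_carbon steel = L/(kA) = 0.0046/(40.7×23.9) = 4.729×10^-6 K/W
R_outer film = 1/(h_o·A) = 1/(14×23.9) = 0.002989 K/W
R_total = 0.06718 K/W
Q = ΔT / R_total = 117 / 0.06718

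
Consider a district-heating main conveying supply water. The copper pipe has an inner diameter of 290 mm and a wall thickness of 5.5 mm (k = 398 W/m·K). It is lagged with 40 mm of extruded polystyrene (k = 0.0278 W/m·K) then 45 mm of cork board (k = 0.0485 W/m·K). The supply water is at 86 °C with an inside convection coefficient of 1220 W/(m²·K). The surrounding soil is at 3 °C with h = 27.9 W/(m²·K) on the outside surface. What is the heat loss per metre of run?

Cylindrical conduction, so R = ln(r₂/r₁)/(2πkL) per layer, in series:
R_inner film = 1/(h_i·2πr₁L) = 1/(1220×2π×0.145×1) = 8.997×10^-4 K/W
R_copper pipe wall = ln(150.5/145)/(2π×398×1) = 1.489×10^-5 K/W
R_extruded polystyrene = ln(190.5/150.5)/(2π×0.0278×1) = 1.349 K/W
R_cork board = ln(235.5/190.5)/(2π×0.0485×1) = 0.6959 K/W
R_outer film = 1/(h_o·2πr_oL) = 1/(27.9×2π×0.2355×1) = 0.02422 K/W
R_total = 2.07 K/W
Q = ΔT/R_total = 83/2.07

q′ ≈ 40.1 W/m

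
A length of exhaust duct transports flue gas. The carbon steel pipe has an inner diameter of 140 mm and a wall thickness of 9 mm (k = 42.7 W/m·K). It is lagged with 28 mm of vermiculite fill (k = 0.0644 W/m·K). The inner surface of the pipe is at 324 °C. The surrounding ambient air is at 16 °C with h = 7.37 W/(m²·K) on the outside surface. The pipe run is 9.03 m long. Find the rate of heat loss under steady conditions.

Treating each annulus and film as a series resistance:
R_carbon steel pipe wall = ln(79/70)/(2π×42.7×9.03) = 4.993×10^-5 K/W
R_vermiculite fill = ln(107/79)/(2π×0.0644×9.03) = 0.08303 K/W
R_outer film = 1/(h_o·2πr_oL) = 1/(7.37×2π×0.107×9.03) = 0.02235 K/W
R_total = 0.1054 K/W
Q = ΔT/R_total = 308/0.1054

Q ≈ 2920 W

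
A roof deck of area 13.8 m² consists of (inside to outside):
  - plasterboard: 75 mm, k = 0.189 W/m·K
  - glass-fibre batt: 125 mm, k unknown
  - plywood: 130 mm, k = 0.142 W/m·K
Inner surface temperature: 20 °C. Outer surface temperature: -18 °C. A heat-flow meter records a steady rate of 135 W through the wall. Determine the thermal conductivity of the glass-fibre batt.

Series thermal resistances:
R_plasterboard = L/(kA) = 0.075/(0.189×13.8) = 0.02876 K/W
R_plywood = L/(kA) = 0.13/(0.142×13.8) = 0.06634 K/W
Sum of known resistances R_other = 0.0951 K/W
Total R = ΔT/Q = 38/135 = 0.2815 K/W
R_glass-fibre batt = R_total − R_other = 0.1864 K/W
k = L/(R·A) = 0.125/(0.1864×13.8)

k ≈ 0.0486 W/(m·K)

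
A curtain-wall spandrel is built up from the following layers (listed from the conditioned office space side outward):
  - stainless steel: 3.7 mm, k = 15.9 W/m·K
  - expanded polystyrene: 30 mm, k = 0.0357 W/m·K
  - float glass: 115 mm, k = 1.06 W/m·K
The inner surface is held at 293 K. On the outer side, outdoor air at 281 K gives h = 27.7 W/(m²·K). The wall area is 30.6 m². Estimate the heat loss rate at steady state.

Thermal resistances in series:
R_stainless steel = L/(kA) = 0.0037/(15.9×30.6) = 7.605×10^-6 K/W
R_expanded polystyrene = L/(kA) = 0.03/(0.0357×30.6) = 0.02746 K/W
R_float glass = L/(kA) = 0.115/(1.06×30.6) = 0.003545 K/W
R_outer film = 1/(h_o·A) = 1/(27.7×30.6) = 0.00118 K/W
R_total = 0.03219 K/W
Q = ΔT / R_total = 12 / 0.03219

Q ≈ 373 W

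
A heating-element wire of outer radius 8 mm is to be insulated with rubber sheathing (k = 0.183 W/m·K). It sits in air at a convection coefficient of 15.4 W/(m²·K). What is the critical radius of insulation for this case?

r_cr ≈ 11.9 mm

For a cylinder r_cr = k/h = 0.183/15.4
r_cr = 11.9 mm; since the bare radius (8 mm) is below r_cr, adding a thin layer of insulation will *increase* heat loss.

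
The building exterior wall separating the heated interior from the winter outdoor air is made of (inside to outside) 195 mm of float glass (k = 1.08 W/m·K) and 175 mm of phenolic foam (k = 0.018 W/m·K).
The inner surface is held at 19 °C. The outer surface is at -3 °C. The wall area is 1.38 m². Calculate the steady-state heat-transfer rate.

Q ≈ 3.07 W

Treating each layer as a thermal resistance in series:
R_float glass = L/(kA) = 0.195/(1.08×1.38) = 0.1308 K/W
R_phenolic foam = L/(kA) = 0.175/(0.018×1.38) = 7.045 K/W
R_total = 7.176 K/W
Q = ΔT / R_total = 22 / 7.176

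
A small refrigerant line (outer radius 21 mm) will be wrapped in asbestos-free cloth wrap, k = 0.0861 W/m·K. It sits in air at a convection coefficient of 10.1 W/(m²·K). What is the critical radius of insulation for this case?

r_cr ≈ 8.52 mm

For a cylinder r_cr = k/h = 0.0861/10.1
r_cr = 8.52 mm; since the bare radius (21 mm) is above r_cr, any added insulation will reduce heat loss.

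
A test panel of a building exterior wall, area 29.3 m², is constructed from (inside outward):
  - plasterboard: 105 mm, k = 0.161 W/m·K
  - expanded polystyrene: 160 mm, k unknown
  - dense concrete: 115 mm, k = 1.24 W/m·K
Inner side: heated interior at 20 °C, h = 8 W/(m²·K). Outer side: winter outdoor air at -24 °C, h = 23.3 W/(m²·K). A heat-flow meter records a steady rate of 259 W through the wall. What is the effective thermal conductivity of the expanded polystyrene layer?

Model the wall as resistances in series:
R_inner film = 1/(h_i·A) = 1/(8×29.3) = 0.004266 K/W
R_plasterboard = L/(kA) = 0.105/(0.161×29.3) = 0.02226 K/W
R_dense concrete = L/(kA) = 0.115/(1.24×29.3) = 0.003165 K/W
R_outer film = 1/(h_o·A) = 1/(23.3×29.3) = 0.001465 K/W
Sum of known resistances R_other = 0.03115 K/W
Total R = ΔT/Q = 44/259 = 0.1699 K/W
R_expanded polystyrene = R_total − R_other = 0.1387 K/W
k = L/(R·A) = 0.16/(0.1387×29.3)

k ≈ 0.0394 W/(m·K)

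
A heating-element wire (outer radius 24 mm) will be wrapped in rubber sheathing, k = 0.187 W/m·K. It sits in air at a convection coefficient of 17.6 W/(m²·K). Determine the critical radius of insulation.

r_cr ≈ 10.6 mm

For a cylinder r_cr = k/h = 0.187/17.6
r_cr = 10.6 mm; since the bare radius (24 mm) is above r_cr, any added insulation will reduce heat loss.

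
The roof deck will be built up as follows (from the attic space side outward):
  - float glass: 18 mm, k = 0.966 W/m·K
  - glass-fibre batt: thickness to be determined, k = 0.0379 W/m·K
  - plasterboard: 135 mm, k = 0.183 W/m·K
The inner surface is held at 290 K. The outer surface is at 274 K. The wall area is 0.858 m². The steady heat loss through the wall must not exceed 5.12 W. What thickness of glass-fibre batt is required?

L ≈ 73 mm

Thermal resistances in series:
R_float glass = L/(kA) = 0.018/(0.966×0.858) = 0.02172 K/W
R_plasterboard = L/(kA) = 0.135/(0.183×0.858) = 0.8598 K/W
Sum of the known resistances R_other = 0.8815 K/W
Required total resistance R_tot = ΔT/Q_allow = 16/5.12 = 3.125 K/W
R_glass-fibre batt = R_tot − R_other = 2.243 K/W
L = R·k·A = 2.243×0.0379×0.858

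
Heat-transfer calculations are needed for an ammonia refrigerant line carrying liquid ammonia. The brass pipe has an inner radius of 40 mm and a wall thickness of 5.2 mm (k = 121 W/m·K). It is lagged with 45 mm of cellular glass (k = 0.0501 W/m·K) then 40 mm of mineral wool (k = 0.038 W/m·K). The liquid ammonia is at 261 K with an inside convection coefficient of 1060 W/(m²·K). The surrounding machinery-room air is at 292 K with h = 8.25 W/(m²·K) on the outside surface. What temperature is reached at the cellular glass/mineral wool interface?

T ≈ 279 K

Per-layer cylindrical resistances, series-summed:
R_inner film = 1/(h_i·2πr₁L) = 1/(1060×2π×0.04×1) = 0.003754 K/W
R_brass pipe wall = ln(45.2/40)/(2π×121×1) = 1.608×10^-4 K/W
R_cellular glass = ln(90.2/45.2)/(2π×0.0501×1) = 2.195 K/W
R_mineral wool = ln(130.2/90.2)/(2π×0.038×1) = 1.537 K/W
R_outer film = 1/(h_o·2πr_oL) = 1/(8.25×2π×0.1302×1) = 0.1482 K/W
R_total = 3.884 K/W
Q = ΔT/R_total = 31/3.884
Q = 7.98 W/m
T_interface = T_inner + Q·ΣR(inner→interface) = 261 + 7.98×2.199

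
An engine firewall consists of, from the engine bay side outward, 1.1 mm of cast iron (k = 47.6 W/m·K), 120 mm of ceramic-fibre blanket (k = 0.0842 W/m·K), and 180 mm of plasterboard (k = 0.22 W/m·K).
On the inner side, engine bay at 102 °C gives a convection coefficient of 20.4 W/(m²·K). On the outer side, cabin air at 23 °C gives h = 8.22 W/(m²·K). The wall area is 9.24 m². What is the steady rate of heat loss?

Series thermal resistances:
R_inner film = 1/(h_i·A) = 1/(20.4×9.24) = 0.005305 K/W
R_cast iron = L/(kA) = 0.0011/(47.6×9.24) = 2.501×10^-6 K/W
R_ceramic-fibre blanket = L/(kA) = 0.12/(0.0842×9.24) = 0.1542 K/W
R_plasterboard = L/(kA) = 0.18/(0.22×9.24) = 0.08855 K/W
R_outer film = 1/(h_o·A) = 1/(8.22×9.24) = 0.01317 K/W
R_total = 0.2613 K/W
Q = ΔT / R_total = 79 / 0.2613

Q ≈ 302 W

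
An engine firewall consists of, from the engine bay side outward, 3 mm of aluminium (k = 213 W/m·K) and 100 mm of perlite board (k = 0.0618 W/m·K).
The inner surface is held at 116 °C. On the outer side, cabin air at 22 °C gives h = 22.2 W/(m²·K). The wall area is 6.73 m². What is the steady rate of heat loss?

Treating each layer as a thermal resistance in series:
R_aluminium = L/(kA) = 0.003/(213×6.73) = 2.093×10^-6 K/W
R_perlite board = L/(kA) = 0.1/(0.0618×6.73) = 0.2404 K/W
R_outer film = 1/(h_o·A) = 1/(22.2×6.73) = 0.006693 K/W
R_total = 0.2471 K/W
Q = ΔT / R_total = 94 / 0.2471

Q ≈ 380 W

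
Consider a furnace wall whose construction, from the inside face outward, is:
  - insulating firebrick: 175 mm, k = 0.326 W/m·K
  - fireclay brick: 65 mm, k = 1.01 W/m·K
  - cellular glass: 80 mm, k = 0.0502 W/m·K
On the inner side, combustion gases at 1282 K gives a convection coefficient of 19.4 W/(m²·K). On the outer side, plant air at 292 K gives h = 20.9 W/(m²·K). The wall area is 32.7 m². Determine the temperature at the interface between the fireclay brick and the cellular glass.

T ≈ 1000 K

Model the wall as resistances in series:
R_inner film = 1/(h_i·A) = 1/(19.4×32.7) = 0.001576 K/W
R_insulating firebrick = L/(kA) = 0.175/(0.326×32.7) = 0.01642 K/W
R_fireclay brick = L/(kA) = 0.065/(1.01×32.7) = 0.001968 K/W
R_cellular glass = L/(kA) = 0.08/(0.0502×32.7) = 0.04873 K/W
R_outer film = 1/(h_o·A) = 1/(20.9×32.7) = 0.001463 K/W
R_total = 0.07016 K/W;  Q = ΔT/R_total = 990/0.07016 = 14110 W
T_interface = T_inner − Q·ΣR(inner→interface) = 1282 − 14100×0.01996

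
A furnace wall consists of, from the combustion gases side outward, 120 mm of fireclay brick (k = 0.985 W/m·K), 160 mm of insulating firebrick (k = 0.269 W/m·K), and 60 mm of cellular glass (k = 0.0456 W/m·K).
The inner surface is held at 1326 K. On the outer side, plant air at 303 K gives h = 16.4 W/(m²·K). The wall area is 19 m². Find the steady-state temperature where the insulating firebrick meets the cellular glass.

T ≈ 976 K

Series thermal resistances:
R_fireclay brick = L/(kA) = 0.12/(0.985×19) = 0.006412 K/W
R_insulating firebrick = L/(kA) = 0.16/(0.269×19) = 0.03131 K/W
R_cellular glass = L/(kA) = 0.06/(0.0456×19) = 0.06925 K/W
R_outer film = 1/(h_o·A) = 1/(16.4×19) = 0.003209 K/W
R_total = 0.1102 K/W;  Q = ΔT/R_total = 1023/0.1102 = 9285 W
T_interface = T_inner − Q·ΣR(inner→interface) = 1326 − 9280×0.03772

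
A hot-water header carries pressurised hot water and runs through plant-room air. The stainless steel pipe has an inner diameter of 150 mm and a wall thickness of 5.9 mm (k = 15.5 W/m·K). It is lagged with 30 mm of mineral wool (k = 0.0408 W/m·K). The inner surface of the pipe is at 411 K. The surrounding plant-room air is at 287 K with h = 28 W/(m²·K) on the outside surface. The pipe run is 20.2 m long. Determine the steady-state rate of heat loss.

Q ≈ 1950 W

Radial resistances (cylindrical: R_cond = ln(r_o/r_i)/(2πkL), R_conv = 1/(h·2πrL)):
R_stainless steel pipe wall = ln(80.9/75)/(2π×15.5×20.2) = 3.849×10^-5 K/W
R_mineral wool = ln(110.9/80.9)/(2π×0.0408×20.2) = 0.06091 K/W
R_outer film = 1/(h_o·2πr_oL) = 1/(28×2π×0.1109×20.2) = 0.002537 K/W
R_total = 0.06349 K/W
Q = ΔT/R_total = 124/0.06349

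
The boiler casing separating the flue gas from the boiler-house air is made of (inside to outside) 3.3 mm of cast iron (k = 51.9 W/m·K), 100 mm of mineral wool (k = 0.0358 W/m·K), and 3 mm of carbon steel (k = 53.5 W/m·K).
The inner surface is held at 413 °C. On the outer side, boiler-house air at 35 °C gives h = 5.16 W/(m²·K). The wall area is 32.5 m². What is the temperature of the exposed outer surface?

T ≈ 59.5 °C

Using the resistance-network approach (series):
R_cast iron = L/(kA) = 0.0033/(51.9×32.5) = 1.956×10^-6 K/W
R_mineral wool = L/(kA) = 0.1/(0.0358×32.5) = 0.08595 K/W
R_carbon steel = L/(kA) = 0.003/(53.5×32.5) = 1.725×10^-6 K/W
R_outer film = 1/(h_o·A) = 1/(5.16×32.5) = 0.005963 K/W
R_total = 0.09191 K/W;  Q = ΔT/R_total = 378/0.09191 = 4113 W
T_interface = T_inner − Q·ΣR(inner→interface) = 413 − 4110×0.08595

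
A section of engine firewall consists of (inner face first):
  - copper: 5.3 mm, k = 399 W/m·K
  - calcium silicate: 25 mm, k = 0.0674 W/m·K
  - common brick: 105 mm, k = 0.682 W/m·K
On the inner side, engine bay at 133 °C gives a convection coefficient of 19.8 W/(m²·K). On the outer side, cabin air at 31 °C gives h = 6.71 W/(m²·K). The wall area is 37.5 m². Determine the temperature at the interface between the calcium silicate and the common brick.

Using the resistance-network approach (series):
R_inner film = 1/(h_i·A) = 1/(19.8×37.5) = 0.001347 K/W
R_copper = L/(kA) = 0.0053/(399×37.5) = 3.542×10^-7 K/W
R_calcium silicate = L/(kA) = 0.025/(0.0674×37.5) = 0.009891 K/W
R_common brick = L/(kA) = 0.105/(0.682×37.5) = 0.004106 K/W
R_outer film = 1/(h_o·A) = 1/(6.71×37.5) = 0.003974 K/W
R_total = 0.01932 K/W;  Q = ΔT/R_total = 102/0.01932 = 5280 W
T_interface = T_inner − Q·ΣR(inner→interface) = 133 − 5280×0.01124

T ≈ 73.7 °C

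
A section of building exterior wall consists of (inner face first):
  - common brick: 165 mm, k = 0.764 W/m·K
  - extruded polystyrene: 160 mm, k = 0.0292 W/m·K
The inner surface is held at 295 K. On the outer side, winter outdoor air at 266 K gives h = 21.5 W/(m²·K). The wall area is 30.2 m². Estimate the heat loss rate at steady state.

Model the wall as resistances in series:
R_common brick = L/(kA) = 0.165/(0.764×30.2) = 0.007151 K/W
R_extruded polystyrene = L/(kA) = 0.16/(0.0292×30.2) = 0.1814 K/W
R_outer film = 1/(h_o·A) = 1/(21.5×30.2) = 0.00154 K/W
R_total = 0.1901 K/W
Q = ΔT / R_total = 29 / 0.1901

Q ≈ 153 W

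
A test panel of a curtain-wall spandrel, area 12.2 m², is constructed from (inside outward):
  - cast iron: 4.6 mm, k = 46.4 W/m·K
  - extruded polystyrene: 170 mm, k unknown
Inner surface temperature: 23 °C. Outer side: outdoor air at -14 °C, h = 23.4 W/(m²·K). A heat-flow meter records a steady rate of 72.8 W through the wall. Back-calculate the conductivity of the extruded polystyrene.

k ≈ 0.0276 W/(m·K)

Model the wall as resistances in series:
R_cast iron = L/(kA) = 0.0046/(46.4×12.2) = 8.126×10^-6 K/W
R_outer film = 1/(h_o·A) = 1/(23.4×12.2) = 0.003503 K/W
Sum of known resistances R_other = 0.003511 K/W
Total R = ΔT/Q = 37/72.8 = 0.5082 K/W
R_extruded polystyrene = R_total − R_other = 0.5047 K/W
k = L/(R·A) = 0.17/(0.5047×12.2)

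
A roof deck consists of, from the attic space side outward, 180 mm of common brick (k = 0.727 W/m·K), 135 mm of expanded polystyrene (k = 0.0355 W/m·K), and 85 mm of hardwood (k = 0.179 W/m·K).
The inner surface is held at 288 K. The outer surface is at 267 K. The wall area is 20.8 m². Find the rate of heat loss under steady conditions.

Using the resistance-network approach (series):
R_common brick = L/(kA) = 0.18/(0.727×20.8) = 0.0119 K/W
R_expanded polystyrene = L/(kA) = 0.135/(0.0355×20.8) = 0.1828 K/W
R_hardwood = L/(kA) = 0.085/(0.179×20.8) = 0.02283 K/W
R_total = 0.2176 K/W
Q = ΔT / R_total = 21 / 0.2176

Q ≈ 96.5 W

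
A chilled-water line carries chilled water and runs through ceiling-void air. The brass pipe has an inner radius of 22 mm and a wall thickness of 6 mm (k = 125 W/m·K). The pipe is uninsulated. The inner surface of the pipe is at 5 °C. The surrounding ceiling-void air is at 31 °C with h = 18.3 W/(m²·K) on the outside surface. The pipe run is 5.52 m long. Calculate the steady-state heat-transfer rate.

Per-layer cylindrical resistances, series-summed:
R_brass pipe wall = ln(28/22)/(2π×125×5.52) = 5.563×10^-5 K/W
R_outer film = 1/(h_o·2πr_oL) = 1/(18.3×2π×0.028×5.52) = 0.05627 K/W
R_total = 0.05632 K/W
Q = ΔT/R_total = 26/0.05632

Q ≈ 462 W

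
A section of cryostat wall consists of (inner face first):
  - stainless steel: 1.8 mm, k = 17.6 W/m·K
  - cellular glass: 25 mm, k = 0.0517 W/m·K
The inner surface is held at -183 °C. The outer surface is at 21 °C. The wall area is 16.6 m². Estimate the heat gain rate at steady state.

Thermal resistances in series:
R_stainless steel = L/(kA) = 0.0018/(17.6×16.6) = 6.161×10^-6 K/W
R_cellular glass = L/(kA) = 0.025/(0.0517×16.6) = 0.02913 K/W
R_total = 0.02914 K/W
Q = ΔT / R_total = 204 / 0.02914

Q ≈ 7000 W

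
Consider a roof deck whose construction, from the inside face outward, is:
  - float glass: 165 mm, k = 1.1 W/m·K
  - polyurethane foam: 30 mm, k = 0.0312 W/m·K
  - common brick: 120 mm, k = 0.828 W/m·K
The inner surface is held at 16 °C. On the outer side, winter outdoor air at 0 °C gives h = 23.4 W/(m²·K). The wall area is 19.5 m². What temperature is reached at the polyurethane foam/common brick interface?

T ≈ 2.31 °C

Thermal resistances in series:
R_float glass = L/(kA) = 0.165/(1.1×19.5) = 0.007692 K/W
R_polyurethane foam = L/(kA) = 0.03/(0.0312×19.5) = 0.04931 K/W
R_common brick = L/(kA) = 0.12/(0.828×19.5) = 0.007432 K/W
R_outer film = 1/(h_o·A) = 1/(23.4×19.5) = 0.002192 K/W
R_total = 0.06663 K/W;  Q = ΔT/R_total = 16/0.06663 = 240.1 W
T_interface = T_inner − Q·ΣR(inner→interface) = 16 − 240×0.057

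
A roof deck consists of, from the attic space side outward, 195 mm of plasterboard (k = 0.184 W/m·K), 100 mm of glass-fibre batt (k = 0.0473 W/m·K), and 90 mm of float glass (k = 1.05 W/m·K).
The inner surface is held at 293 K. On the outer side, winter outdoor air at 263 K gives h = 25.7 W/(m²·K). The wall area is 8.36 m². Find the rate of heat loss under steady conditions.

Q ≈ 76 W

Treating each layer as a thermal resistance in series:
R_plasterboard = L/(kA) = 0.195/(0.184×8.36) = 0.1268 K/W
R_glass-fibre batt = L/(kA) = 0.1/(0.0473×8.36) = 0.2529 K/W
R_float glass = L/(kA) = 0.09/(1.05×8.36) = 0.01025 K/W
R_outer film = 1/(h_o·A) = 1/(25.7×8.36) = 0.004654 K/W
R_total = 0.3946 K/W
Q = ΔT / R_total = 30 / 0.3946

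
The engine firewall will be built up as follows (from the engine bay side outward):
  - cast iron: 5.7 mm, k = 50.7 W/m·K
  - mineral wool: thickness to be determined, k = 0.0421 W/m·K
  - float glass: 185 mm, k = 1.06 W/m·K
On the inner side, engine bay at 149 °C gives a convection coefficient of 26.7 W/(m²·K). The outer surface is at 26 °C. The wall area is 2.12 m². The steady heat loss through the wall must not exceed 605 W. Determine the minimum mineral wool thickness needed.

L ≈ 9.22 mm

Using the resistance-network approach (series):
R_inner film = 1/(h_i·A) = 1/(26.7×2.12) = 0.01767 K/W
R_cast iron = L/(kA) = 0.0057/(50.7×2.12) = 5.303×10^-5 K/W
R_float glass = L/(kA) = 0.185/(1.06×2.12) = 0.08232 K/W
Sum of the known resistances R_other = 0.1 K/W
Required total resistance R_tot = ΔT/Q_allow = 123/605 = 0.2033 K/W
R_mineral wool = R_tot − R_other = 0.1033 K/W
L = R·k·A = 0.1033×0.0421×2.12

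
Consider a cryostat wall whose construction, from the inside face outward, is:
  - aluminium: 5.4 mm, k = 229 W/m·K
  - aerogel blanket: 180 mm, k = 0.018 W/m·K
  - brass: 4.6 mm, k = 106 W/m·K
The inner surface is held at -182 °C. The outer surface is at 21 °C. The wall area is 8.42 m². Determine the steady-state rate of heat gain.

Model the wall as resistances in series:
R_aluminium = L/(kA) = 0.0054/(229×8.42) = 2.801×10^-6 K/W
R_aerogel blanket = L/(kA) = 0.18/(0.018×8.42) = 1.188 K/W
R_brass = L/(kA) = 0.0046/(106×8.42) = 5.154×10^-6 K/W
R_total = 1.188 K/W
Q = ΔT / R_total = 203 / 1.188

Q ≈ 171 W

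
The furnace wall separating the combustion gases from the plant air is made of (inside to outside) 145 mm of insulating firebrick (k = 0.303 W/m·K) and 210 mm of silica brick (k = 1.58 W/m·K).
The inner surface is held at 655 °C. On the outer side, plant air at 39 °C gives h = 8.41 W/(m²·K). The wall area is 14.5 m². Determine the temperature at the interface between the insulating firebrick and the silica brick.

Series thermal resistances:
R_insulating firebrick = L/(kA) = 0.145/(0.303×14.5) = 0.033 K/W
R_silica brick = L/(kA) = 0.21/(1.58×14.5) = 0.009166 K/W
R_outer film = 1/(h_o·A) = 1/(8.41×14.5) = 0.0082 K/W
R_total = 0.05037 K/W;  Q = ΔT/R_total = 616/0.05037 = 12230 W
T_interface = T_inner − Q·ΣR(inner→interface) = 655 − 12200×0.033

T ≈ 251 °C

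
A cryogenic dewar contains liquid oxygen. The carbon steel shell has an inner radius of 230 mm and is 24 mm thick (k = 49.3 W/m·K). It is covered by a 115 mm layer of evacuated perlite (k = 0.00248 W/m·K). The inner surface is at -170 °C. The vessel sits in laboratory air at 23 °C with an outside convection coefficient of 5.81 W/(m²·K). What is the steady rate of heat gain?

Q ≈ 4.89 W

Radial (spherical) resistances in series:
R_carbon steel shell = (1/0.23 − 1/0.254)/(4π×49.3) = 6.631×10^-4 K/W
R_evacuated perlite = (1/0.254 − 1/0.369)/(4π×0.00248) = 39.37 K/W
R_outer film = 1/(h·4πr_o²) = 1/(5.81×4π×0.369²) = 0.1006 K/W
R_total = 39.47 K/W
Q = ΔT/R_total = 193/39.47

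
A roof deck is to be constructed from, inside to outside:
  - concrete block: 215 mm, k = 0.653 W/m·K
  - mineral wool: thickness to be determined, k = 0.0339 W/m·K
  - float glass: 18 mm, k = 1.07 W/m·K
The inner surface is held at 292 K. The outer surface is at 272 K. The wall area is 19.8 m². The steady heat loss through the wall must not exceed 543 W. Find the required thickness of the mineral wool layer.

L ≈ 13 mm

Model the wall as resistances in series:
R_concrete block = L/(kA) = 0.215/(0.653×19.8) = 0.01663 K/W
R_float glass = L/(kA) = 0.018/(1.07×19.8) = 8.496×10^-4 K/W
Sum of the known resistances R_other = 0.01748 K/W
Required total resistance R_tot = ΔT/Q_allow = 20/543 = 0.03683 K/W
R_mineral wool = R_tot − R_other = 0.01935 K/W
L = R·k·A = 0.01935×0.0339×19.8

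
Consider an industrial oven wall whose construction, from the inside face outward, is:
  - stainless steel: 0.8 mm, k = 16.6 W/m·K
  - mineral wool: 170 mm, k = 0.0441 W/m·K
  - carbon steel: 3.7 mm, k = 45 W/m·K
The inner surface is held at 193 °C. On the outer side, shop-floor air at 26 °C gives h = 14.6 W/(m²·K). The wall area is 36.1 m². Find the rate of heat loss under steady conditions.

Model the wall as resistances in series:
R_stainless steel = L/(kA) = 0.0008/(16.6×36.1) = 1.335×10^-6 K/W
R_mineral wool = L/(kA) = 0.17/(0.0441×36.1) = 0.1068 K/W
R_carbon steel = L/(kA) = 0.0037/(45×36.1) = 2.278×10^-6 K/W
R_outer film = 1/(h_o·A) = 1/(14.6×36.1) = 0.001897 K/W
R_total = 0.1087 K/W
Q = ΔT / R_total = 167 / 0.1087

Q ≈ 1540 W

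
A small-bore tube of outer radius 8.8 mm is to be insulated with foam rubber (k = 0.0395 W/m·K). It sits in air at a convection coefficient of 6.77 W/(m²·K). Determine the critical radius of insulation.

r_cr ≈ 5.83 mm

For a cylinder r_cr = k/h = 0.0395/6.77
r_cr = 5.83 mm; since the bare radius (8.8 mm) is above r_cr, any added insulation will reduce heat loss.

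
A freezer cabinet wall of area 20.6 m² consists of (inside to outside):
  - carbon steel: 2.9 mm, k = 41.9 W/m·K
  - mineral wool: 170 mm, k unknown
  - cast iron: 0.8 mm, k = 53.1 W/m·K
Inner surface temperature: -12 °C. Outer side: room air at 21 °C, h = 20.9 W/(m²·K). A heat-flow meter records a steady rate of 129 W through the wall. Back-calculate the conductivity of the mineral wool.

Using the resistance-network approach (series):
R_carbon steel = L/(kA) = 0.0029/(41.9×20.6) = 3.36×10^-6 K/W
R_cast iron = L/(kA) = 0.0008/(53.1×20.6) = 7.314×10^-7 K/W
R_outer film = 1/(h_o·A) = 1/(20.9×20.6) = 0.002323 K/W
Sum of known resistances R_other = 0.002327 K/W
Total R = ΔT/Q = 33/129 = 0.2558 K/W
R_mineral wool = R_total − R_other = 0.2535 K/W
k = L/(R·A) = 0.17/(0.2535×20.6)

k ≈ 0.0326 W/(m·K)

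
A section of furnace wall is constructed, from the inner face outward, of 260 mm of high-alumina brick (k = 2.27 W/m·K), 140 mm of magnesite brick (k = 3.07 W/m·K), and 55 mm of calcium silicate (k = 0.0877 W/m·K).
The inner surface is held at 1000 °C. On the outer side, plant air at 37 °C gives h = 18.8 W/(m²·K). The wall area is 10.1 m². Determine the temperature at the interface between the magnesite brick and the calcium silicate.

Thermal resistances in series:
R_high-alumina brick = L/(kA) = 0.26/(2.27×10.1) = 0.01134 K/W
R_magnesite brick = L/(kA) = 0.14/(3.07×10.1) = 0.004515 K/W
R_calcium silicate = L/(kA) = 0.055/(0.0877×10.1) = 0.06209 K/W
R_outer film = 1/(h_o·A) = 1/(18.8×10.1) = 0.005266 K/W
R_total = 0.08321 K/W;  Q = ΔT/R_total = 963/0.08321 = 11570 W
T_interface = T_inner − Q·ΣR(inner→interface) = 1000 − 11600×0.01586

T ≈ 817 °C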